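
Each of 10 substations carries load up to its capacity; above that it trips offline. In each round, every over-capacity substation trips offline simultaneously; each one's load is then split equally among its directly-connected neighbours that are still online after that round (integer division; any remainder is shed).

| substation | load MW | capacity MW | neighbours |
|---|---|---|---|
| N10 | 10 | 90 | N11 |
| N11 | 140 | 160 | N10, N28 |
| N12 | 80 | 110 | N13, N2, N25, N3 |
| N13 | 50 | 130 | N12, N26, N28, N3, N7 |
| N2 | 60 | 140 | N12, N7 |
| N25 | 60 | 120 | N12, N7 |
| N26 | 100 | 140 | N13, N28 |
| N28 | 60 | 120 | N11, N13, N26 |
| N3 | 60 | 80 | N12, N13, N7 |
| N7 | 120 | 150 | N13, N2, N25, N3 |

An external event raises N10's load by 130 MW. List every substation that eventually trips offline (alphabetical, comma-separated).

N10, N11, N12, N13, N2, N25, N26, N28, N3, N7

Round 1 — N10 at 140 > 90. N10 trips offline.
  N10 sheds 140 MW to N11: 140 each.
    N11: 140+140 = 280 > 160
Round 2 — N11 trips offline.
  N11 sheds 280 MW to N28: 280 each.
    N28: 60+280 = 340 > 120
Round 3 — N28 trips offline.
  N28 sheds 340 MW to N13, N26: 170 each.
    N13: 50+170 = 220 > 130
    N26: 100+170 = 270 > 140
Round 4 — N13, N26 trip offline.
  N13 sheds 220 MW to N12, N3, N7: 73 each (1 lost).
    N12: 80+73 = 153 > 110
    N3: 60+73 = 133 > 80
    N7: 120+73 = 193 > 150
  N26 sheds 270 MW: no online neighbours, lost.
Round 5 — N12, N3, N7 trip offline.
  N12 sheds 153 MW to N2, N25: 76 each (1 lost).
    N2: 60+76 = 136 ≤ 140
    N25: 60+76 = 136 > 120
  N3 sheds 133 MW: no online neighbours, lost.
  N7 sheds 193 MW to N2, N25: 96 each (1 lost).
    N2: 136+96 = 232 > 140
    N25: 136+96 = 232 > 120
Round 6 — N2, N25 trip offline.
  N2 sheds 232 MW: no online neighbours, lost.
  N25 sheds 232 MW: no online neighbours, lost.
No further trips.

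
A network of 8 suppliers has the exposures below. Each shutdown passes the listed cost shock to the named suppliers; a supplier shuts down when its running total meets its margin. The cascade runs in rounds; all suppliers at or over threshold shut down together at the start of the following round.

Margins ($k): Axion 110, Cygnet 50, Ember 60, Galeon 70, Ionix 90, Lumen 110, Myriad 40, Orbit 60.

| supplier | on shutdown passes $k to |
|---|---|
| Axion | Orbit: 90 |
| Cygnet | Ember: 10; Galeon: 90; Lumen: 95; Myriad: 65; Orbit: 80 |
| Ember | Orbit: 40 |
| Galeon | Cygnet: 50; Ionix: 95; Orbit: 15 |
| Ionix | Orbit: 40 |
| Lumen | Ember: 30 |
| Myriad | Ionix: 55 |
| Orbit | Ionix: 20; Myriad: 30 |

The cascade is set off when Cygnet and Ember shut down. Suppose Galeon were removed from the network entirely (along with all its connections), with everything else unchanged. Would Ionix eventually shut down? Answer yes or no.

no

With Galeon removed:
Round 1 — Cygnet, Ember shut down (initial).
  Lumen: +95 → 95 < 110
  Myriad: +65 → 65 ≥ 40
  Orbit: +80+40 → 120 ≥ 60
Round 2 — Myriad, Orbit shut down.
  Ionix: +55+20 → 75 < 90
No further shutdowns.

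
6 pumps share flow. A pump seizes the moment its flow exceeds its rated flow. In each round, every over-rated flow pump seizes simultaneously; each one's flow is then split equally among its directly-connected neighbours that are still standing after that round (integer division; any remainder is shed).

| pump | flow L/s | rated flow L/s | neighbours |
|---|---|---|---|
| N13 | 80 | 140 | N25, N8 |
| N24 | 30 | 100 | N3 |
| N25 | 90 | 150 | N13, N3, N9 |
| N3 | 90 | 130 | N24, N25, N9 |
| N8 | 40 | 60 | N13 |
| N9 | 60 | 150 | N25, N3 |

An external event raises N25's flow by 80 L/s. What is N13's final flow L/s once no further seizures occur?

Round 1 — N25 at 170 > 150. N25 seizes.
  N25 sheds 170 L/s to N13, N3, N9: 56 each (2 lost).
    N13: 80+56 = 136 ≤ 140
    N3: 90+56 = 146 > 130
    N9: 60+56 = 116 ≤ 150
Round 2 — N3 seizes.
  N3 sheds 146 L/s to N24, N9: 73 each.
    N24: 30+73 = 103 > 100
    N9: 116+73 = 189 > 150
Round 3 — N24, N9 seize.
  N24 sheds 103 L/s: no online neighbours, lost.
  N9 sheds 189 L/s: no online neighbours, lost.
No further seizures.

136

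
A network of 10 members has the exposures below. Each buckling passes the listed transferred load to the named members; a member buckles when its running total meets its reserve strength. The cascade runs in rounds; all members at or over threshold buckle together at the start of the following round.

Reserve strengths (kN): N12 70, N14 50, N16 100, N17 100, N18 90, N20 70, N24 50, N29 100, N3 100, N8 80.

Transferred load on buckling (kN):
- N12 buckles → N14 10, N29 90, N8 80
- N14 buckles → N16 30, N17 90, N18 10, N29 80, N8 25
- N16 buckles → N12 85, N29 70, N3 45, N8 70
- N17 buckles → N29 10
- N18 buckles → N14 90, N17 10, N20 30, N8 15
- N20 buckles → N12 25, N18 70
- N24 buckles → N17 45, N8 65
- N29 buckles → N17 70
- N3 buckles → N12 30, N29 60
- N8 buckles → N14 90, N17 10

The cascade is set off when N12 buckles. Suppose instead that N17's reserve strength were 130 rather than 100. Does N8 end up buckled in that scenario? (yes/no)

With N17's reserve strength at 130:
Round 1 — N12 buckles (initial).
  N14: +10 → 10 < 50
  N29: +90 → 90 < 100
  N8: +80 → 80 ≥ 80
Round 2 — N8 buckles.
  N14: +90 → 100 ≥ 50
  N17: +10 → 10 < 130
Round 3 — N14 buckles.
  N16: +30 → 30 < 100
  N17: +90 → 100 < 130
  N18: +10 → 10 < 90
  N29: +80 → 170 ≥ 100
Round 4 — N29 buckles.
  N17: +70 → 170 ≥ 130
Round 5 — N17 buckles.
No further bucklings.

yes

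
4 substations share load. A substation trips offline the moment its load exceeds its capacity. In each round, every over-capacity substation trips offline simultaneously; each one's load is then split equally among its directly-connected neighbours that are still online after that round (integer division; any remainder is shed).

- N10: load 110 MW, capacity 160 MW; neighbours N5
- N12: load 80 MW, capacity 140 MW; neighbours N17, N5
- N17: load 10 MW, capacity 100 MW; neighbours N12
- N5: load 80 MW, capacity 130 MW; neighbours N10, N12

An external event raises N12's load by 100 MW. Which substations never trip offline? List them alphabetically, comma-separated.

Round 1 — N12 at 180 > 140. N12 trips offline.
  N12 sheds 180 MW to N17, N5: 90 each.
    N17: 10+90 = 100 ≤ 100
    N5: 80+90 = 170 > 130
Round 2 — N5 trips offline.
  N5 sheds 170 MW to N10: 170 each.
    N10: 110+170 = 280 > 160
Round 3 — N10 trips offline.
  N10 sheds 280 MW: no online neighbours, lost.
No further trips.

N17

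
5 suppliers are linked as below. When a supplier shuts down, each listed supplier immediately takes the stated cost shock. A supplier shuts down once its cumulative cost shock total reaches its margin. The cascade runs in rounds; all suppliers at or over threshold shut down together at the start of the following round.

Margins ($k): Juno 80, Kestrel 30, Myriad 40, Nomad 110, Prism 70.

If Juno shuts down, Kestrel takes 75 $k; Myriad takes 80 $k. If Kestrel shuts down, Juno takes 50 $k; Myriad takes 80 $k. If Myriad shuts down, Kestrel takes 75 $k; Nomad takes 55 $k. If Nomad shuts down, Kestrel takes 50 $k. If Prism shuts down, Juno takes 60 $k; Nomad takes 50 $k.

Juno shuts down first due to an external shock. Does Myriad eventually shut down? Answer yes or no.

Round 1 — Juno shuts down (initial).
  Kestrel: +75 → 75 ≥ 30
  Myriad: +80 → 80 ≥ 40
Round 2 — Kestrel, Myriad shut down.
  Nomad: +55 → 55 < 110
No further shutdowns.

yes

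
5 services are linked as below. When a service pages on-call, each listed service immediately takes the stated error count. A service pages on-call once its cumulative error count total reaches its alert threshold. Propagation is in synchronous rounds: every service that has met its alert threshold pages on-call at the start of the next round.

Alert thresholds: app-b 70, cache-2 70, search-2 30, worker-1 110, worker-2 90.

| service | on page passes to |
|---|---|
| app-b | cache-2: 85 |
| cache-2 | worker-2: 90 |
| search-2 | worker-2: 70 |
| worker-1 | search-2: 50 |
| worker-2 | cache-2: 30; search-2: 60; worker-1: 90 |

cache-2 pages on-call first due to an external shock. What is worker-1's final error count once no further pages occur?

Round 1 — cache-2 pages on-call (initial).
  worker-2: +90 → 90 ≥ 90
Round 2 — worker-2 pages on-call.
  search-2: +60 → 60 ≥ 30
  worker-1: +90 → 90 < 110
Round 3 — search-2 pages on-call.
No further pages.

90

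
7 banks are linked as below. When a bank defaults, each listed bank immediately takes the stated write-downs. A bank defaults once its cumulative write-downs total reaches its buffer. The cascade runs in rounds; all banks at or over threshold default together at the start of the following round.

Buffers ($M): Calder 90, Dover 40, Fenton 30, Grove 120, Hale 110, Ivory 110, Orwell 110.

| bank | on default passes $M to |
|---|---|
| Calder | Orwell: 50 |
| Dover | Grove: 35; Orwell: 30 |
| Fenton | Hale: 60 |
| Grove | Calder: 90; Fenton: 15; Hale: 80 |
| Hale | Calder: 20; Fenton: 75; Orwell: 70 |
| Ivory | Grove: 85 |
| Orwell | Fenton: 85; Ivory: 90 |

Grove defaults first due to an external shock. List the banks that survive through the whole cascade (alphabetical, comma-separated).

Dover, Fenton, Hale, Ivory, Orwell

Round 1 — Grove defaults (initial).
  Calder: +90 → 90 ≥ 90
  Fenton: +15 → 15 < 30
  Hale: +80 → 80 < 110
Round 2 — Calder defaults.
  Orwell: +50 → 50 < 110
No further defaults.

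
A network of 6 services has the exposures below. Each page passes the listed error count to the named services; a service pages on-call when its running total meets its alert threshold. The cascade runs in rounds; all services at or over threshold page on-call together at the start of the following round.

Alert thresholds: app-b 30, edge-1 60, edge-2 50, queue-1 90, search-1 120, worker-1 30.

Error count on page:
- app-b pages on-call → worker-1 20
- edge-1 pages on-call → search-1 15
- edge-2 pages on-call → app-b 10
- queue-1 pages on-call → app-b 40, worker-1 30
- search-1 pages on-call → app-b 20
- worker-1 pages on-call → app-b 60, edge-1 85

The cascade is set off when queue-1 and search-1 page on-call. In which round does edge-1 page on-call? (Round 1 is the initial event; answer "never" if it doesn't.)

Round 1 — queue-1, search-1 page on-call (initial).
  app-b: +40+20 → 60 ≥ 30
  worker-1: +30 → 30 ≥ 30
Round 2 — app-b, worker-1 page on-call.
  edge-1: +85 → 85 ≥ 60
Round 3 — edge-1 pages on-call.
No further pages.

3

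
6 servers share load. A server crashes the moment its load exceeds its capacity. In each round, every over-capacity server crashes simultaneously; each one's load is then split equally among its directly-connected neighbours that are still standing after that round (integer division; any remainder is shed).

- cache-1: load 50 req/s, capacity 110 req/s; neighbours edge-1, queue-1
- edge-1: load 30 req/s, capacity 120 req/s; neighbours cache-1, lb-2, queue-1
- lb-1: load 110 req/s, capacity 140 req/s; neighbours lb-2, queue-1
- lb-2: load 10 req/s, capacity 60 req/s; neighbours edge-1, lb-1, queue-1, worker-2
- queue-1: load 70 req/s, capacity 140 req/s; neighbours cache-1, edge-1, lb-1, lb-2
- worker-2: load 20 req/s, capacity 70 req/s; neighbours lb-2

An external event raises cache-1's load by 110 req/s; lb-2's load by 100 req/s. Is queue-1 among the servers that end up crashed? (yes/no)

yes

Round 1 — cache-1 at 160 > 110; lb-2 at 110 > 60. cache-1, lb-2 crash.
  cache-1 sheds 160 req/s to edge-1, queue-1: 80 each.
    edge-1: 30+80 = 110 ≤ 120
    queue-1: 70+80 = 150 > 140
  lb-2 sheds 110 req/s to edge-1, lb-1, queue-1, worker-2: 27 each (2 lost).
    edge-1: 110+27 = 137 > 120
    lb-1: 110+27 = 137 ≤ 140
    queue-1: 150+27 = 177 > 140
    worker-2: 20+27 = 47 ≤ 70
Round 2 — edge-1, queue-1 crash.
  edge-1 sheds 137 req/s: no online neighbours, lost.
  queue-1 sheds 177 req/s to lb-1: 177 each.
    lb-1: 137+177 = 314 > 140
Round 3 — lb-1 crashes.
  lb-1 sheds 314 req/s: no online neighbours, lost.
No further crashes.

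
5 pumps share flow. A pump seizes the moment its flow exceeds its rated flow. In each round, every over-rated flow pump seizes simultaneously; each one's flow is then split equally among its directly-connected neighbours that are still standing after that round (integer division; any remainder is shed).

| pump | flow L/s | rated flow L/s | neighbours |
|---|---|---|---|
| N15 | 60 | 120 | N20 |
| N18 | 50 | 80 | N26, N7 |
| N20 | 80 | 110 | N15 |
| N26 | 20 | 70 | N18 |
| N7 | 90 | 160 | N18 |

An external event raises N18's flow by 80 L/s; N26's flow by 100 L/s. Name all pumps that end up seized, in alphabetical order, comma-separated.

Round 1 — N18 at 130 > 80; N26 at 120 > 70. N18, N26 seize.
  N18 sheds 130 L/s to N7: 130 each.
    N7: 90+130 = 220 > 160
  N26 sheds 120 L/s: no online neighbours, lost.
Round 2 — N7 seizes.
  N7 sheds 220 L/s: no online neighbours, lost.
No further seizures.

N18, N26, N7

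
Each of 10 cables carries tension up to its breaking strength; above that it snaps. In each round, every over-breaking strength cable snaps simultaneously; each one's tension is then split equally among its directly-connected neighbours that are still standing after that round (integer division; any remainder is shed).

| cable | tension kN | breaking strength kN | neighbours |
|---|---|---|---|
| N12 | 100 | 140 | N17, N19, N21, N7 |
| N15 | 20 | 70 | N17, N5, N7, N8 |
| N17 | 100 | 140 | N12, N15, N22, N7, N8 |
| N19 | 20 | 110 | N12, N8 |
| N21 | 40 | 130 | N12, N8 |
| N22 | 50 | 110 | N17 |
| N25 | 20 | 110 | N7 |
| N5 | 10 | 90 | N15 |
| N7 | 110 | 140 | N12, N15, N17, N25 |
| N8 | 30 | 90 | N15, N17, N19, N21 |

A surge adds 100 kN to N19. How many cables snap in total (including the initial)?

Round 1 — N19 at 120 > 110. N19 snaps.
  N19 sheds 120 kN to N12, N8: 60 each.
    N12: 100+60 = 160 > 140
    N8: 30+60 = 90 ≤ 90
Round 2 — N12 snaps.
  N12 sheds 160 kN to N17, N21, N7: 53 each (1 lost).
    N17: 100+53 = 153 > 140
    N21: 40+53 = 93 ≤ 130
    N7: 110+53 = 163 > 140
Round 3 — N17, N7 snap.
  N17 sheds 153 kN to N15, N22, N8: 51 each.
    N15: 20+51 = 71 > 70
    N22: 50+51 = 101 ≤ 110
    N8: 90+51 = 141 > 90
  N7 sheds 163 kN to N15, N25: 81 each (1 lost).
    N15: 71+81 = 152 > 70
    N25: 20+81 = 101 ≤ 110
Round 4 — N15, N8 snap.
  N15 sheds 152 kN to N5: 152 each.
    N5: 10+152 = 162 > 90
  N8 sheds 141 kN to N21: 141 each.
    N21: 93+141 = 234 > 130
Round 5 — N21, N5 snap.
  N21 sheds 234 kN: no online neighbours, lost.
  N5 sheds 162 kN: no online neighbours, lost.
No further breaks.

8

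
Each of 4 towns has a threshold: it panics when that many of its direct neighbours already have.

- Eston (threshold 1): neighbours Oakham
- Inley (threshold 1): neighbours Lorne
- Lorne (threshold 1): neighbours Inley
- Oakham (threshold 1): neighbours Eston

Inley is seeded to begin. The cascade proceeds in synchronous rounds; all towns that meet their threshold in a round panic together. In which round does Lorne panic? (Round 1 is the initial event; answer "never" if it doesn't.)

Round 1 — Inley panics (initial).
Round 2 — checking thresholds:
  Lorne: 1 of 1 neighbours ≥ 1, panics.
Round 3 — no new panics; cascade stops.

2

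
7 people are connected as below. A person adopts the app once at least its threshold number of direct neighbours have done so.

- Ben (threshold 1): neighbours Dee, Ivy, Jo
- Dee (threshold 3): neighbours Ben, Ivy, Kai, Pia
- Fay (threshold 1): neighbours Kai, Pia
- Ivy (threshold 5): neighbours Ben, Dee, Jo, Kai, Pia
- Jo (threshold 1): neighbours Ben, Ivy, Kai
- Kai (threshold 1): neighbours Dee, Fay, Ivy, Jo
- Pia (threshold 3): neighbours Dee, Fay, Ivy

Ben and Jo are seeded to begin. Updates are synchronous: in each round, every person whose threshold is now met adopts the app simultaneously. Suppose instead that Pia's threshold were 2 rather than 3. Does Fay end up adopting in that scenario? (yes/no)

With Pia's threshold at 2:
Round 1 — Ben, Jo adopt the app (initial).
Round 2 — checking thresholds:
  Dee: 1 of 4 neighbours < 3, below threshold.
  Ivy: 2 of 5 neighbours < 5, below threshold.
  Kai: 1 of 4 neighbours ≥ 1, adopts the app.
Round 3 — checking thresholds:
  Dee: 2 of 4 neighbours < 3, below threshold.
  Fay: 1 of 2 neighbours ≥ 1, adopts the app.
  Ivy: 3 of 5 neighbours < 5, below threshold.
Round 4 — no new adoptions; cascade stops.

yes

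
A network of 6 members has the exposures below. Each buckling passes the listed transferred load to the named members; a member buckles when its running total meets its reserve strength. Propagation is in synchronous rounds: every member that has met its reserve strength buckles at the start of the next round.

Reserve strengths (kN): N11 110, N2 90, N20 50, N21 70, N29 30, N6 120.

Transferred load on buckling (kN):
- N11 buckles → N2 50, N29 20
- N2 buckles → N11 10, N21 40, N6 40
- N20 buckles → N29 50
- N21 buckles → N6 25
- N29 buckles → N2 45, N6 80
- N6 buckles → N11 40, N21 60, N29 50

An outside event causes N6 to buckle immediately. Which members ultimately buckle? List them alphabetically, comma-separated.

N29, N6

Round 1 — N6 buckles (initial).
  N11: +40 → 40 < 110
  N21: +60 → 60 < 70
  N29: +50 → 50 ≥ 30
Round 2 — N29 buckles.
  N2: +45 → 45 < 90
No further bucklings.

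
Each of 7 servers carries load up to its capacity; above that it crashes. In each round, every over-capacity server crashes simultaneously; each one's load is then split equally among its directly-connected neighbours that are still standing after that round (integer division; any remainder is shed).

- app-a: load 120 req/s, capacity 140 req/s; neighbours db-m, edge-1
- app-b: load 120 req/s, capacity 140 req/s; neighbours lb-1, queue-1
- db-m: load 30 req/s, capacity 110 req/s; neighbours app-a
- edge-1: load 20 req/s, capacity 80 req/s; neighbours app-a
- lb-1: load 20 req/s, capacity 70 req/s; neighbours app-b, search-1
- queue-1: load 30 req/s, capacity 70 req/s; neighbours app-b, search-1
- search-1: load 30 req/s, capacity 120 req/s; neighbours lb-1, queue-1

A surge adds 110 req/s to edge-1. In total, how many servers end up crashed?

Round 1 — edge-1 at 130 > 80. edge-1 crashes.
  edge-1 sheds 130 req/s to app-a: 130 each.
    app-a: 120+130 = 250 > 140
Round 2 — app-a crashes.
  app-a sheds 250 req/s to db-m: 250 each.
    db-m: 30+250 = 280 > 110
Round 3 — db-m crashes.
  db-m sheds 280 req/s: no online neighbours, lost.
No further crashes.

3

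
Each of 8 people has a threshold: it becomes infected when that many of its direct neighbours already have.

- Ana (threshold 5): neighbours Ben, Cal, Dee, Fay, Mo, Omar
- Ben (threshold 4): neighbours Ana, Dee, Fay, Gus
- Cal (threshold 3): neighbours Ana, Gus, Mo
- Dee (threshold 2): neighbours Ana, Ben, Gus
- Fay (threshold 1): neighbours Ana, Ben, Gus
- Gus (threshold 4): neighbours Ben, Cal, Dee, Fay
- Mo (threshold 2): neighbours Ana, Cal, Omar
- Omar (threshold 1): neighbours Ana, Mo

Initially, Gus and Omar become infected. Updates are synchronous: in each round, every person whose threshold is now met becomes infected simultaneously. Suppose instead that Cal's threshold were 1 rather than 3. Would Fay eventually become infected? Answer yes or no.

yes

With Cal's threshold at 1:
Round 1 — Gus, Omar become infected (initial).
Round 2 — checking thresholds:
  Ana: 1 of 6 neighbours < 5, not yet.
  Ben: 1 of 4 neighbours < 4, not yet.
  Cal: 1 of 3 neighbours ≥ 1, becomes infected.
  Dee: 1 of 3 neighbours < 2, not yet.
  Fay: 1 of 3 neighbours ≥ 1, becomes infected.
  Mo: 1 of 3 neighbours < 2, not yet.
Round 3 — checking thresholds:
  Ana: 3 of 6 neighbours < 5, not yet.
  Ben: 2 of 4 neighbours < 4, not yet.
  Dee: 1 of 3 neighbours < 2, not yet.
  Mo: 2 of 3 neighbours ≥ 2, becomes infected.
Round 4 — no new infections; cascade stops.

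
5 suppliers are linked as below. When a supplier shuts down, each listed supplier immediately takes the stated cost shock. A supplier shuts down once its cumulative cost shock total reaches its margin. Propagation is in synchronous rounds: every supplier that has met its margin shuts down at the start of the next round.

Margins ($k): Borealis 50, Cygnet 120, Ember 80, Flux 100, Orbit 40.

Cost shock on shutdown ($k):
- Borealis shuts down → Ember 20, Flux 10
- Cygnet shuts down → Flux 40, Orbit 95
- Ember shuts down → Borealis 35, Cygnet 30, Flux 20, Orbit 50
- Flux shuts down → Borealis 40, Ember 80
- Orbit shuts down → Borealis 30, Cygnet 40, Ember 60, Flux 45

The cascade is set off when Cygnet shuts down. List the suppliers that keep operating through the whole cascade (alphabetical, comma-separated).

Round 1 — Cygnet shuts down (initial).
  Flux: +40 → 40 < 100
  Orbit: +95 → 95 ≥ 40
Round 2 — Orbit shuts down.
  Borealis: +30 → 30 < 50
  Ember: +60 → 60 < 80
  Flux: +45 → 85 < 100
No further shutdowns.

Borealis, Ember, Flux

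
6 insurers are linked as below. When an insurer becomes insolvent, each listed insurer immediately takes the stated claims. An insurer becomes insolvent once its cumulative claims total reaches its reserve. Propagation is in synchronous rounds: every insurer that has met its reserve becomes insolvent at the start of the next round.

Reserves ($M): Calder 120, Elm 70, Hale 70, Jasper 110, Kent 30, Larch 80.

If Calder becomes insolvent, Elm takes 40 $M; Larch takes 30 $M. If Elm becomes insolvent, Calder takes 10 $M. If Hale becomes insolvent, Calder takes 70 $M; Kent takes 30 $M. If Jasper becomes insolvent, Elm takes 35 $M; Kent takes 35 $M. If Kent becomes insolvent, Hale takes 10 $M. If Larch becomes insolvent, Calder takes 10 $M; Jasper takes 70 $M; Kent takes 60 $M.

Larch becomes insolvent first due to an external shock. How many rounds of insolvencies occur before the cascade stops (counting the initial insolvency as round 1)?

Round 1 — Larch becomes insolvent (initial).
  Calder: +10 → 10 < 120
  Jasper: +70 → 70 < 110
  Kent: +60 → 60 ≥ 30
Round 2 — Kent becomes insolvent.
  Hale: +10 → 10 < 70
No further insolvencies.

2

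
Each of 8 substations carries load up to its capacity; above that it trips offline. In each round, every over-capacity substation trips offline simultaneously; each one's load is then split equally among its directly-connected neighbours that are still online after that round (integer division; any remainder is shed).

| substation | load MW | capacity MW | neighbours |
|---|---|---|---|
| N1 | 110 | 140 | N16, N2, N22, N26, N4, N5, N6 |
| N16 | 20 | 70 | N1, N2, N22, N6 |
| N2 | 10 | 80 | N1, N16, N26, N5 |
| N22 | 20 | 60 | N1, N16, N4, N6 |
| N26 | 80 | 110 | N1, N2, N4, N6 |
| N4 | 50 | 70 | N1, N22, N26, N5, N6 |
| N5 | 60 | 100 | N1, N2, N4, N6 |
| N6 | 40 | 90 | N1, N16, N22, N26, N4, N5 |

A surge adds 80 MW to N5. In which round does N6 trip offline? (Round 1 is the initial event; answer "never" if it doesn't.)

Round 1 — N5 at 140 > 100. N5 trips offline.
  N5 sheds 140 MW to N1, N2, N4, N6: 35 each.
    N1: 110+35 = 145 > 140
    N2: 10+35 = 45 ≤ 80
    N4: 50+35 = 85 > 70
    N6: 40+35 = 75 ≤ 90
Round 2 — N1, N4 trip offline.
  N1 sheds 145 MW to N16, N2, N22, N26, N6: 29 each.
    N16: 20+29 = 49 ≤ 70
    N2: 45+29 = 74 ≤ 80
    N22: 20+29 = 49 ≤ 60
    N26: 80+29 = 109 ≤ 110
    N6: 75+29 = 104 > 90
  N4 sheds 85 MW to N22, N26, N6: 28 each (1 lost).
    N22: 49+28 = 77 > 60
    N26: 109+28 = 137 > 110
    N6: 104+28 = 132 > 90
Round 3 — N22, N26, N6 trip offline.
  N22 sheds 77 MW to N16: 77 each.
    N16: 49+77 = 126 > 70
  N26 sheds 137 MW to N2: 137 each.
    N2: 74+137 = 211 > 80
  N6 sheds 132 MW to N16: 132 each.
    N16: 126+132 = 258 > 70
Round 4 — N16, N2 trip offline.
  N16 sheds 258 MW: no online neighbours, lost.
  N2 sheds 211 MW: no online neighbours, lost.
No further trips.

3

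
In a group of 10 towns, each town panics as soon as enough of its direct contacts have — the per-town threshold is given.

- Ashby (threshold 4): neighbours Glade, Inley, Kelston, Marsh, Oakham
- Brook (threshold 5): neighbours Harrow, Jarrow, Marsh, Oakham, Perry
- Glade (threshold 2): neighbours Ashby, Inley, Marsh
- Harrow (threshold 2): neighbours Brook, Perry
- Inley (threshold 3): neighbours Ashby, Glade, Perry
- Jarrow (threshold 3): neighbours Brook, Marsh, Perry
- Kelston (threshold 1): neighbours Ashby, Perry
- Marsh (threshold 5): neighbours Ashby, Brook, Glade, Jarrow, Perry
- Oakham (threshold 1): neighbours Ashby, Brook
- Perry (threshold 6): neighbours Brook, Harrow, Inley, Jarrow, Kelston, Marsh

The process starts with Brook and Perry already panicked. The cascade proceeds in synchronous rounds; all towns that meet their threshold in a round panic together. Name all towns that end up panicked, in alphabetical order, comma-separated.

Round 1 — Brook, Perry panic (initial).
Round 2 — checking thresholds:
  Harrow: 2 of 2 neighbours ≥ 2, panics.
  Inley: 1 of 3 neighbours < 3, not yet.
  Jarrow: 2 of 3 neighbours < 3, not yet.
  Kelston: 1 of 2 neighbours ≥ 1, panics.
  Marsh: 2 of 5 neighbours < 5, not yet.
  Oakham: 1 of 2 neighbours ≥ 1, panics.
Round 3 — no new panics; cascade stops.

Brook, Harrow, Kelston, Oakham, Perry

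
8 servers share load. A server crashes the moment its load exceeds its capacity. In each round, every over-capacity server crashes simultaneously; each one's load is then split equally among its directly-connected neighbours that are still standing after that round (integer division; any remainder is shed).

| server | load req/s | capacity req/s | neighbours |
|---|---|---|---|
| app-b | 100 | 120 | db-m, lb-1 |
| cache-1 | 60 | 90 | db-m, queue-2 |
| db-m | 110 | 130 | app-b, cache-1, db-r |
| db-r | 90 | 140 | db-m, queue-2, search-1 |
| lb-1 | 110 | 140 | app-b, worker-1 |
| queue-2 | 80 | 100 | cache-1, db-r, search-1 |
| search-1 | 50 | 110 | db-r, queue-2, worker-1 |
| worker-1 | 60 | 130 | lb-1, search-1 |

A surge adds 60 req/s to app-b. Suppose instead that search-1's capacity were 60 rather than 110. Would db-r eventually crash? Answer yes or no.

yes

With search-1's capacity at 60:
Round 1 — app-b at 160 > 120. app-b crashes.
  app-b sheds 160 req/s to db-m, lb-1: 80 each.
    db-m: 110+80 = 190 > 130
    lb-1: 110+80 = 190 > 140
Round 2 — db-m, lb-1 crash.
  db-m sheds 190 req/s to cache-1, db-r: 95 each.
    cache-1: 60+95 = 155 > 90
    db-r: 90+95 = 185 > 140
  lb-1 sheds 190 req/s to worker-1: 190 each.
    worker-1: 60+190 = 250 > 130
Round 3 — cache-1, db-r, worker-1 crash.
  cache-1 sheds 155 req/s to queue-2: 155 each.
    queue-2: 80+155 = 235 > 100
  db-r sheds 185 req/s to queue-2, search-1: 92 each (1 lost).
    queue-2: 235+92 = 327 > 100
    search-1: 50+92 = 142 > 60
  worker-1 sheds 250 req/s to search-1: 250 each.
    search-1: 142+250 = 392 > 60
Round 4 — queue-2, search-1 crash.
  queue-2 sheds 327 req/s: no online neighbours, lost.
  search-1 sheds 392 req/s: no online neighbours, lost.
No further crashes.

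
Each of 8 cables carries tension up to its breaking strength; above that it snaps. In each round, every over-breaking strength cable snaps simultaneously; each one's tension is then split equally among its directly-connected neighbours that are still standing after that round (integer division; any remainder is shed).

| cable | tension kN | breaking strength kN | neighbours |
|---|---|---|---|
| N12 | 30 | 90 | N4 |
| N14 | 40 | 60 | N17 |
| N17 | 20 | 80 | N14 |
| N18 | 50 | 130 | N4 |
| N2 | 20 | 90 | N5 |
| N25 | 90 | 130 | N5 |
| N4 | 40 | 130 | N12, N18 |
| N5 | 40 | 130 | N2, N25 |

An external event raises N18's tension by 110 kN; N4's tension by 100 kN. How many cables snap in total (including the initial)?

Round 1 — N18 at 160 > 130; N4 at 140 > 130. N18, N4 snap.
  N18 sheds 160 kN: no online neighbours, lost.
  N4 sheds 140 kN to N12: 140 each.
    N12: 30+140 = 170 > 90
Round 2 — N12 snaps.
  N12 sheds 170 kN: no online neighbours, lost.
No further breaks.

3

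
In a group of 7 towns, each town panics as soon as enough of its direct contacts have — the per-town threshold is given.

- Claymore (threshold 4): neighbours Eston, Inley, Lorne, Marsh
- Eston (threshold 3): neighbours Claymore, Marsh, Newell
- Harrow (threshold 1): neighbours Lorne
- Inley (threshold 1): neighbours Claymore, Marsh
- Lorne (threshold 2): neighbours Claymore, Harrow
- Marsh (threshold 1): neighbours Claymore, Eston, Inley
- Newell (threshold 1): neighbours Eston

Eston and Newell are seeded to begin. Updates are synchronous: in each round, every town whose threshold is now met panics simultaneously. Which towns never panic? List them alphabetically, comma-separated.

Round 1 — Eston, Newell panic (initial).
Round 2 — checking thresholds:
  Claymore: 1 of 4 neighbours < 4, not yet.
  Marsh: 1 of 3 neighbours ≥ 1, panics.
Round 3 — checking thresholds:
  Claymore: 2 of 4 neighbours < 4, not yet.
  Inley: 1 of 2 neighbours ≥ 1, panics.
Round 4 — no new panics; cascade stops.

Claymore, Harrow, Lorne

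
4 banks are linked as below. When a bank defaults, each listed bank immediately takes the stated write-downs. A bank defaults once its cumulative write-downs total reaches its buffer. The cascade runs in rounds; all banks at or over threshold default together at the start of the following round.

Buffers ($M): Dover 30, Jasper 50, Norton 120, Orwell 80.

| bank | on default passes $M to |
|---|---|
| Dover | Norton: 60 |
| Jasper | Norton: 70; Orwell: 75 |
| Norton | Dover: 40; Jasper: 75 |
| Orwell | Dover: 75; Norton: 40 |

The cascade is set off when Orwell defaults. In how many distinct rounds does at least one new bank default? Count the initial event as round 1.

Round 1 — Orwell defaults (initial).
  Dover: +75 → 75 ≥ 30
  Norton: +40 → 40 < 120
Round 2 — Dover defaults.
  Norton: +60 → 100 < 120
No further defaults.

2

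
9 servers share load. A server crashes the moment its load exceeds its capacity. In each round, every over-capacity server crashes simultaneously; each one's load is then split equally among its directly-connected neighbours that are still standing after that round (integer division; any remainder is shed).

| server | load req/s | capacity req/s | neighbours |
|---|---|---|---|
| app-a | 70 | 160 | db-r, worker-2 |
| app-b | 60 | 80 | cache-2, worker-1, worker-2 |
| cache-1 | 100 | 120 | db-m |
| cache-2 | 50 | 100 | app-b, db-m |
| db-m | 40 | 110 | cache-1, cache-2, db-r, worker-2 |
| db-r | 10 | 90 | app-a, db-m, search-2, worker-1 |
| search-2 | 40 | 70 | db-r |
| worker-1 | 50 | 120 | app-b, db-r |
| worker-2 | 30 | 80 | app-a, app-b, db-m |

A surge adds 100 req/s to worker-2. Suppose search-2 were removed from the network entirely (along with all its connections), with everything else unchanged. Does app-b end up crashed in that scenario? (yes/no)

yes

With search-2 removed:
Round 1 — worker-2 at 130 > 80. worker-2 crashes.
  worker-2 sheds 130 req/s to app-a, app-b, db-m: 43 each (1 lost).
    app-a: 70+43 = 113 ≤ 160
    app-b: 60+43 = 103 > 80
    db-m: 40+43 = 83 ≤ 110
Round 2 — app-b crashes.
  app-b sheds 103 req/s to cache-2, worker-1: 51 each (1 lost).
    cache-2: 50+51 = 101 > 100
    worker-1: 50+51 = 101 ≤ 120
Round 3 — cache-2 crashes.
  cache-2 sheds 101 req/s to db-m: 101 each.
    db-m: 83+101 = 184 > 110
Round 4 — db-m crashes.
  db-m sheds 184 req/s to cache-1, db-r: 92 each.
    cache-1: 100+92 = 192 > 120
    db-r: 10+92 = 102 > 90
Round 5 — cache-1, db-r crash.
  cache-1 sheds 192 req/s: no online neighbours, lost.
  db-r sheds 102 req/s to app-a, worker-1: 51 each.
    app-a: 113+51 = 164 > 160
    worker-1: 101+51 = 152 > 120
Round 6 — app-a, worker-1 crash.
  app-a sheds 164 req/s: no online neighbours, lost.
  worker-1 sheds 152 req/s: no online neighbours, lost.
No further crashes.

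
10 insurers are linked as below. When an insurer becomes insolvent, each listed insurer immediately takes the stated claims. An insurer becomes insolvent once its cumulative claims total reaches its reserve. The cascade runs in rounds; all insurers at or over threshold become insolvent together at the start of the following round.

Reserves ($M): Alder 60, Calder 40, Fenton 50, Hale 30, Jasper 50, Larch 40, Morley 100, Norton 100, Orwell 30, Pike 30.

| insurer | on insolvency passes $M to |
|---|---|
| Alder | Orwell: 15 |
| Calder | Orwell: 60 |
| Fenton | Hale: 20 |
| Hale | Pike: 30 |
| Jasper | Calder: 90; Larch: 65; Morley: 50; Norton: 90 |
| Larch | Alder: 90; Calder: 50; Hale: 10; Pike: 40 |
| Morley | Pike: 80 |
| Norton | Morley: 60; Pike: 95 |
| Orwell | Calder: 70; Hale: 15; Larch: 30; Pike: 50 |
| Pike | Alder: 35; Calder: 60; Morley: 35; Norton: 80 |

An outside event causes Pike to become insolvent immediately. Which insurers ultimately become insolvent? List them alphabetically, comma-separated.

Calder, Orwell, Pike

Round 1 — Pike becomes insolvent (initial).
  Alder: +35 → 35 < 60
  Calder: +60 → 60 ≥ 40
  Morley: +35 → 35 < 100
  Norton: +80 → 80 < 100
Round 2 — Calder becomes insolvent.
  Orwell: +60 → 60 ≥ 30
Round 3 — Orwell becomes insolvent.
  Hale: +15 → 15 < 30
  Larch: +30 → 30 < 40
No further insolvencies.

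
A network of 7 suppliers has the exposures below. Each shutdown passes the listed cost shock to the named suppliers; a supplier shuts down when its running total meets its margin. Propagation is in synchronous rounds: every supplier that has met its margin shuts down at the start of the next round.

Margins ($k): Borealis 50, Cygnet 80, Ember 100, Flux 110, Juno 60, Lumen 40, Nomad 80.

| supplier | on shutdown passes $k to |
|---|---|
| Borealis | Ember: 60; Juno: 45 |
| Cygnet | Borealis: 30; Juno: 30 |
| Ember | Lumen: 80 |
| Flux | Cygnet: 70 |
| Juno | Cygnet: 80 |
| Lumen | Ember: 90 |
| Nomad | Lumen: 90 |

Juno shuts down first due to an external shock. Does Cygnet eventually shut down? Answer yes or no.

yes

Round 1 — Juno shuts down (initial).
  Cygnet: +80 → 80 ≥ 80
Round 2 — Cygnet shuts down.
  Borealis: +30 → 30 < 50
No further shutdowns.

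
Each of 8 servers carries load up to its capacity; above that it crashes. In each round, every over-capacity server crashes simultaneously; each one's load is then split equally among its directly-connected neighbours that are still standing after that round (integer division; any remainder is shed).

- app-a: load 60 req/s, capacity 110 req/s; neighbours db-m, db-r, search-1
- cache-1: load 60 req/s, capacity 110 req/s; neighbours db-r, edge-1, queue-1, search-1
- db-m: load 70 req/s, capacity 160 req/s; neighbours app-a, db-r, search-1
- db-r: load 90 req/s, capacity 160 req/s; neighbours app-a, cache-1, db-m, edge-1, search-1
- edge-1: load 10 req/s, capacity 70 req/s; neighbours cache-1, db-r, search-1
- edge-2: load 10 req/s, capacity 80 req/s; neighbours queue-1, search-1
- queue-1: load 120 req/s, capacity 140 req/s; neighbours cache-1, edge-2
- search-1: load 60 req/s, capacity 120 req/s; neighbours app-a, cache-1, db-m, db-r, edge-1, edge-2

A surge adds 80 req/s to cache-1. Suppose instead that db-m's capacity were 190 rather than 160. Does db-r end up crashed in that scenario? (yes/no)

yes

With db-m's capacity at 190:
Round 1 — cache-1 at 140 > 110. cache-1 crashes.
  cache-1 sheds 140 req/s to db-r, edge-1, queue-1, search-1: 35 each.
    db-r: 90+35 = 125 ≤ 160
    edge-1: 10+35 = 45 ≤ 70
    queue-1: 120+35 = 155 > 140
    search-1: 60+35 = 95 ≤ 120
Round 2 — queue-1 crashes.
  queue-1 sheds 155 req/s to edge-2: 155 each.
    edge-2: 10+155 = 165 > 80
Round 3 — edge-2 crashes.
  edge-2 sheds 165 req/s to search-1: 165 each.
    search-1: 95+165 = 260 > 120
Round 4 — search-1 crashes.
  search-1 sheds 260 req/s to app-a, db-m, db-r, edge-1: 65 each.
    app-a: 60+65 = 125 > 110
    db-m: 70+65 = 135 ≤ 190
    db-r: 125+65 = 190 > 160
    edge-1: 45+65 = 110 > 70
Round 5 — app-a, db-r, edge-1 crash.
  app-a sheds 125 req/s to db-m: 125 each.
    db-m: 135+125 = 260 > 190
  db-r sheds 190 req/s to db-m: 190 each.
    db-m: 260+190 = 450 > 190
  edge-1 sheds 110 req/s: no online neighbours, lost.
Round 6 — db-m crashes.
  db-m sheds 450 req/s: no online neighbours, lost.
No further crashes.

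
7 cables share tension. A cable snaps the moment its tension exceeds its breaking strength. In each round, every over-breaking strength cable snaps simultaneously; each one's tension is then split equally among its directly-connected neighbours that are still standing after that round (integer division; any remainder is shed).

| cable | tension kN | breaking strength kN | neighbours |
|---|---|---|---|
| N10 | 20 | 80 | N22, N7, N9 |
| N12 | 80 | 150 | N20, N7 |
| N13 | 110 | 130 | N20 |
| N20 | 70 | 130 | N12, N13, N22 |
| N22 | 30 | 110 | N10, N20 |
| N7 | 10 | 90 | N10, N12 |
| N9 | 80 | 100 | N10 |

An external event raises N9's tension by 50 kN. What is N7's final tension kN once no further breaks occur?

Round 1 — N9 at 130 > 100. N9 snaps.
  N9 sheds 130 kN to N10: 130 each.
    N10: 20+130 = 150 > 80
Round 2 — N10 snaps.
  N10 sheds 150 kN to N22, N7: 75 each.
    N22: 30+75 = 105 ≤ 110
    N7: 10+75 = 85 ≤ 90
No further breaks.

85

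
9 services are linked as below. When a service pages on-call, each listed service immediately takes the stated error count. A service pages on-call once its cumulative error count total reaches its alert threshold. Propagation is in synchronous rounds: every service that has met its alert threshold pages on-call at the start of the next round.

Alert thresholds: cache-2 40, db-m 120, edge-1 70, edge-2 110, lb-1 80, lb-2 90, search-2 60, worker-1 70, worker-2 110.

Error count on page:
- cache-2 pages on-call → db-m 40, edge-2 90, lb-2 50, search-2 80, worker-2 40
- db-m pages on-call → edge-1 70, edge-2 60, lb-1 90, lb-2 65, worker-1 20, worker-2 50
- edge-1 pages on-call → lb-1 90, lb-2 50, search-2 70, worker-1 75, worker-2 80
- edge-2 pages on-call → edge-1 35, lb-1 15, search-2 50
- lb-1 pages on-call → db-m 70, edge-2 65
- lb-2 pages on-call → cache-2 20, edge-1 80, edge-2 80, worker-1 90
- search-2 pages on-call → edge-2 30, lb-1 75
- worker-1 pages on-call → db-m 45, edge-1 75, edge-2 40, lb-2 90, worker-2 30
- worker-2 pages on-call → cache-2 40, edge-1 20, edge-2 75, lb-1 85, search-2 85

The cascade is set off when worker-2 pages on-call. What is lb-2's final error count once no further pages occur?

50

Round 1 — worker-2 pages on-call (initial).
  cache-2: +40 → 40 ≥ 40
  edge-1: +20 → 20 < 70
  edge-2: +75 → 75 < 110
  lb-1: +85 → 85 ≥ 80
  search-2: +85 → 85 ≥ 60
Round 2 — cache-2, lb-1, search-2 page on-call.
  db-m: +40+70 → 110 < 120
  edge-2: +90+65+30 → 260 ≥ 110
  lb-2: +50 → 50 < 90
Round 3 — edge-2 pages on-call.
  edge-1: +35 → 55 < 70
No further pages.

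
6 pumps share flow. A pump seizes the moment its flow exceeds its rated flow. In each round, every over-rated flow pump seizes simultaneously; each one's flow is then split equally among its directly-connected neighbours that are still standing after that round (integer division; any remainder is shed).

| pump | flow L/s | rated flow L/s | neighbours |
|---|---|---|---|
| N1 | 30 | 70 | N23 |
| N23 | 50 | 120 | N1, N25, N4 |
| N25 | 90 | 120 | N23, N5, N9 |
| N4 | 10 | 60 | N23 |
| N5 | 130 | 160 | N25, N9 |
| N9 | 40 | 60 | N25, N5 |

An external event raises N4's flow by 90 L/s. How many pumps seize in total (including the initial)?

6

Round 1 — N4 at 100 > 60. N4 seizes.
  N4 sheds 100 L/s to N23: 100 each.
    N23: 50+100 = 150 > 120
Round 2 — N23 seizes.
  N23 sheds 150 L/s to N1, N25: 75 each.
    N1: 30+75 = 105 > 70
    N25: 90+75 = 165 > 120
Round 3 — N1, N25 seize.
  N1 sheds 105 L/s: no online neighbours, lost.
  N25 sheds 165 L/s to N5, N9: 82 each (1 lost).
    N5: 130+82 = 212 > 160
    N9: 40+82 = 122 > 60
Round 4 — N5, N9 seize.
  N5 sheds 212 L/s: no online neighbours, lost.
  N9 sheds 122 L/s: no online neighbours, lost.
No further seizures.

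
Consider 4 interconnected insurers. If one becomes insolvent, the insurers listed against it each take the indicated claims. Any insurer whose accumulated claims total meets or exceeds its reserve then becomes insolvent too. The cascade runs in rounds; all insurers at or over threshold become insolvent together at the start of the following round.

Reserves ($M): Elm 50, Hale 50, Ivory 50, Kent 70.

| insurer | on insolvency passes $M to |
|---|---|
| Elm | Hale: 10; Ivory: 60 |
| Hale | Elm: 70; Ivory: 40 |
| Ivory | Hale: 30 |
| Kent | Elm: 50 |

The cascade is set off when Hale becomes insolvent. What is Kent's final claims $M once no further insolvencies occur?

Round 1 — Hale becomes insolvent (initial).
  Elm: +70 → 70 ≥ 50
  Ivory: +40 → 40 < 50
Round 2 — Elm becomes insolvent.
  Ivory: +60 → 100 ≥ 50
Round 3 — Ivory becomes insolvent.
No further insolvencies.

0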